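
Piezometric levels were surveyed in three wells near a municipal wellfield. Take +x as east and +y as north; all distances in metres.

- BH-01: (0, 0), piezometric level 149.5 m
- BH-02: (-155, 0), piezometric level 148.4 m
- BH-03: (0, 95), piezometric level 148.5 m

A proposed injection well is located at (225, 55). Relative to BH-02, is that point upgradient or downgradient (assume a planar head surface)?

upgradient

∂h/∂x = (148.4 − 149.5) / (-155 − 0) = +0.007097
∂h/∂y = (148.5 − 149.5) / (95 − 0) = -0.01053
Head at (225, 55) = 149.5 + (+0.007097)·(225) + (-0.01053)·(55) = 150.52 m.
That is higher than the 148.4 m at BH-02, so the point is upgradient.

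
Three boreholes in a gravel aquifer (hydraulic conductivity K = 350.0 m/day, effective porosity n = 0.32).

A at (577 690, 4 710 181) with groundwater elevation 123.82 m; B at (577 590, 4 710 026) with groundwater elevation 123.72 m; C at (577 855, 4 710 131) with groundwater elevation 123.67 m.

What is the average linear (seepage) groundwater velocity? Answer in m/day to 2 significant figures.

With h = a·x + b·y + c and A as origin, the differences give:
  (-100)·a + (-155)·b = -0.10
  165·a + (-50)·b = -0.15
Eliminate b (×(-50) and ×(-155), subtract): 30575·a = -18.250 → a = ∂h/∂x = -0.0005969
Back-substitute: b = ∂h/∂y = +0.001030.
|∇h| = √(-0.0005969² + 0.001030²) = 0.00119
Seepage velocity v = K·i/n = 350.0 × 0.00119 / 0.32 = 1.302 m/day.

1.3 m/day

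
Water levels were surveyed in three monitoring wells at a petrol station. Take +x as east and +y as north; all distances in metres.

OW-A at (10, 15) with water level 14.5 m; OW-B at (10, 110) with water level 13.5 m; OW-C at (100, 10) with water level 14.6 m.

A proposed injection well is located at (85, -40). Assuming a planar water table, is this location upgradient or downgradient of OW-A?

upgradient

Differences from OW-A: to OW-B (Δx, Δy, Δh) = (0, 95, -1.0); to OW-C = (90, -5, +0.1).
Solve a·Δx + b·Δy = Δh: det = 0·(-5) − 90·95 = -8550.
∂h/∂x = [(-1.0)·(-5) − (+0.1)·95] / -8550 = +0.0005263
∂h/∂y = [0·(+0.1) − 90·(-1.0)] / -8550 = -0.01053
Head at (85, -40) = 14.5 + (+0.0005263)·(75) + (-0.01053)·(-55) = 15.12 m.
That is higher than the 14.5 m at OW-A, so the point is upgradient.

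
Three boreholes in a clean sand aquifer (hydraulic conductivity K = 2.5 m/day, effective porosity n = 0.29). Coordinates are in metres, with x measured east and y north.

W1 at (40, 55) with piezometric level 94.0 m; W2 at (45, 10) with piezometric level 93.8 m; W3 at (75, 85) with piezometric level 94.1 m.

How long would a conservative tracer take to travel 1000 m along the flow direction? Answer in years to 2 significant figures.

72 years

Taking W1 as reference: W2−W1 = (5, -45, -0.2); W3−W1 = (35, 30, +0.1).
Solve a·Δx + b·Δy = Δh: det = 5·30 − 35·(-45) = 1725.
∂h/∂x = [(-0.2)·30 − (+0.1)·(-45)] / 1725 = -0.0008696
∂h/∂y = [5·(+0.1) − 35·(-0.2)] / 1725 = +0.004348
|∇h| = √(-0.0008696² + 0.004348²) = 0.004434
Seepage velocity v = K·i/n = 2.5 × 0.004434 / 0.29 = 0.03822 m/day.
t = 1000 / 0.03822 = 2.616e+04 days = 71.6 years.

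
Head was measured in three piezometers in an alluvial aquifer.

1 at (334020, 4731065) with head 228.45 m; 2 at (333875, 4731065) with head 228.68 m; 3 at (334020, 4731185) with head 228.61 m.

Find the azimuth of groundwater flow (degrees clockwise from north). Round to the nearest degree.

∂h/∂x = (228.68 − 228.45) / (333875 − 334020) = -0.001586
∂h/∂y = (228.61 − 228.45) / (4731185 − 4731065) = +0.001333
Flow direction (−∇h) has components (+0.001586 E, -0.001333 N).
Azimuth = atan2(E, N) = atan2(+0.001586, -0.001333) = 130.0° ≈ 130°.

130°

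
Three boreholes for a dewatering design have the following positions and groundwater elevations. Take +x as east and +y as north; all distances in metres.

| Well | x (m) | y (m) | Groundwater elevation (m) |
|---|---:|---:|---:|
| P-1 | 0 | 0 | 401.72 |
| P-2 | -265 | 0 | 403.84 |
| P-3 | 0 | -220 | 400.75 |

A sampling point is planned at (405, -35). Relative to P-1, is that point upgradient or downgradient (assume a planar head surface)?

∂h/∂x = (403.84 − 401.72) / (-265 − 0) = -0.008000
∂h/∂y = (400.75 − 401.72) / (-220 − 0) = +0.004409
Head at (405, -35) = 401.72 + (-0.008000)·(405) + (+0.004409)·(-35) = 398.33 m.
That is lower than the 401.72 m at P-1, so the point is downgradient.

downgradient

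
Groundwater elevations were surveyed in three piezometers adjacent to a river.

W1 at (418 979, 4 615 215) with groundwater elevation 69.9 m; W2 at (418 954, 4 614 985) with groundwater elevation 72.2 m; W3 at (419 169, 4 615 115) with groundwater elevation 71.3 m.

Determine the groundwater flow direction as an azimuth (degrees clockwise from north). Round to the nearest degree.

349°

Differences from W1: to W2 (Δx, Δy, Δh) = (-25, -230, +2.3); to W3 = (190, -100, +1.4).
Solve a·Δx + b·Δy = Δh: det = (-25)·(-100) − 190·(-230) = 46200.
∂h/∂x = [(+2.3)·(-100) − (+1.4)·(-230)] / 46200 = +0.001991
∂h/∂y = [(-25)·(+1.4) − 190·(+2.3)] / 46200 = -0.01022
Flow direction (−∇h) has components (-0.001991 E, +0.01022 N).
Azimuth = atan2(E, N) = atan2(-0.001991, +0.01022) = 349.0° ≈ 349°.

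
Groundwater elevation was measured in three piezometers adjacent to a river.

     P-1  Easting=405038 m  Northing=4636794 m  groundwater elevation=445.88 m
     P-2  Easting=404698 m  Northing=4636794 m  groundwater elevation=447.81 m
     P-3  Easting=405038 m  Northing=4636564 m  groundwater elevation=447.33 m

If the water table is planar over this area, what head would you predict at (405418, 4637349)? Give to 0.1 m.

440.2 m

∂h/∂x = (447.81 − 445.88) / (404698 − 405038) = -0.005676
∂h/∂y = (447.33 − 445.88) / (4636564 − 4636794) = -0.006304
h(405418, 4637349) = 445.88 + (-0.005676)·(380) + (-0.006304)·(555) = 445.88 -2.157 -3.499 = 440.224 m.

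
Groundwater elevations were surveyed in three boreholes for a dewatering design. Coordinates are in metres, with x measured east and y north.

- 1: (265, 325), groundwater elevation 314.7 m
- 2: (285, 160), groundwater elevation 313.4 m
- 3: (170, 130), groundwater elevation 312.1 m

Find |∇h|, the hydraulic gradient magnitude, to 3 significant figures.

With h = a·x + b·y + c and 1 as origin, the differences give:
  20·a + (-165)·b = -1.3
  (-95)·a + (-195)·b = -2.6
Eliminate b (×(-195) and ×(-165), subtract): -19575·a = -175.50 → a = ∂h/∂x = +0.008966
Back-substitute: b = ∂h/∂y = +0.008966.
|∇h| = √(0.008966² + 0.008966²) = 0.01268

0.0127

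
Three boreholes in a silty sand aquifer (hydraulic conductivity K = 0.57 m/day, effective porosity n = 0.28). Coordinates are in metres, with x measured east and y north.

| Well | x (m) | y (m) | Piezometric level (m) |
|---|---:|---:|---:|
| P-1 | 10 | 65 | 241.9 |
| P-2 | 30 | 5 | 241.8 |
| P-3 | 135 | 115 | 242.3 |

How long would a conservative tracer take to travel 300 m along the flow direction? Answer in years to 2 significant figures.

120 years

Differences from P-1: to P-2 (Δx, Δy, Δh) = (20, -60, -0.1); to P-3 = (125, 50, +0.4).
Determinant of the coordinate differences = 20·50 − 125·(-60) = 8500.
∂h/∂x = [(-0.1)·50 − (+0.4)·(-60)] / 8500 = +0.002235
∂h/∂y = [20·(+0.4) − 125·(-0.1)] / 8500 = +0.002412
|∇h| = √(0.002235² + 0.002412²) = 0.003288
Seepage velocity v = K·i/n = 0.57 × 0.003288 / 0.28 = 0.006693 m/day.
t = 300 / 0.006693 = 4.482e+04 days = 123 years.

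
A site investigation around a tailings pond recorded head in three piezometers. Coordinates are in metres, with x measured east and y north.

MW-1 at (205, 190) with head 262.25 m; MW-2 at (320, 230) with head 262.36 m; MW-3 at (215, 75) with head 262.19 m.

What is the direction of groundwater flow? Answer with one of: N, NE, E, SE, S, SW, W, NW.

Taking MW-1 as reference: MW-2−MW-1 = (115, 40, +0.11); MW-3−MW-1 = (10, -115, -0.06).
Solve a·Δx + b·Δy = Δh: det = 115·(-115) − 10·40 = -13625.
∂h/∂x = [(+0.11)·(-115) − (-0.06)·40] / -13625 = +0.0007523
∂h/∂y = [115·(-0.06) − 10·(+0.11)] / -13625 = +0.0005872
Flow = −∇h = (-0.0007523 east, -0.0005872 north), which points southwest.

SW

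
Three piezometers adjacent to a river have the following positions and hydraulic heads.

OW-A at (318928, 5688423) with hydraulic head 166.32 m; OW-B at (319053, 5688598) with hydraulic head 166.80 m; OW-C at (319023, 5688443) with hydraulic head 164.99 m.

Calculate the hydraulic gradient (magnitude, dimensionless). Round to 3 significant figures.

Taking OW-A as reference: OW-B−OW-A = (125, 175, +0.48); OW-C−OW-A = (95, 20, -1.33).
Solve a·Δx + b·Δy = Δh: det = 125·20 − 95·175 = -14125.
∂h/∂x = [(+0.48)·20 − (-1.33)·175] / -14125 = -0.01716
∂h/∂y = [125·(-1.33) − 95·(+0.48)] / -14125 = +0.01500
|∇h| = √(-0.01716² + 0.01500²) = 0.02279

0.0228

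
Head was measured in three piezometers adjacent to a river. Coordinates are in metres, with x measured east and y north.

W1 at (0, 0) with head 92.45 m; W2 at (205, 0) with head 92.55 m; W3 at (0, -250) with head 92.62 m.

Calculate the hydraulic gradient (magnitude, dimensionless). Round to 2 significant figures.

∂h/∂x = (92.55 − 92.45) / (205 − 0) = +0.0004878
∂h/∂y = (92.62 − 92.45) / (-250 − 0) = -0.0006800
|∇h| = √(0.0004878² + -0.0006800²) = 0.0008369

0.00084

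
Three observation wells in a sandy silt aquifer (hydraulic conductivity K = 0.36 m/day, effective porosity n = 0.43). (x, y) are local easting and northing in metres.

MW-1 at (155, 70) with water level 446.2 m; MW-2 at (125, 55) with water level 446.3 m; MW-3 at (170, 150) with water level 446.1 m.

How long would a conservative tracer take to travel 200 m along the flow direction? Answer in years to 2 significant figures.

210 years

With h = a·x + b·y + c and MW-1 as origin, the differences give:
  (-30)·a + (-15)·b = +0.1
  15·a + 80·b = -0.1
Eliminate b (×80 and ×(-15), subtract): -2175·a = 6.50 → a = ∂h/∂x = -0.002989
Back-substitute: b = ∂h/∂y = -0.0006897.
|∇h| = √(-0.002989² + -0.0006897²) = 0.003068
Seepage velocity v = K·i/n = 0.36 × 0.003068 / 0.43 = 0.002569 m/day.
t = 200 / 0.002569 = 7.785e+04 days = 213 years.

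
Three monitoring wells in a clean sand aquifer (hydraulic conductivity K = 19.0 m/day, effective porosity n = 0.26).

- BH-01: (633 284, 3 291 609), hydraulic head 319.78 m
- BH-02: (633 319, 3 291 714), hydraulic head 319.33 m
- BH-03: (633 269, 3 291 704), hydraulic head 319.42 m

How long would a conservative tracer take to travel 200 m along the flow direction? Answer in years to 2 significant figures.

1.8 years

Taking BH-01 as reference: BH-02−BH-01 = (35, 105, -0.45); BH-03−BH-01 = (-15, 95, -0.36).
Determinant of the coordinate differences = 35·95 − (-15)·105 = 4900.
∂h/∂x = [(-0.45)·95 − (-0.36)·105] / 4900 = -0.001010
∂h/∂y = [35·(-0.36) − (-15)·(-0.45)] / 4900 = -0.003949
|∇h| = √(-0.001010² + -0.003949²) = 0.004076
Seepage velocity v = K·i/n = 19.0 × 0.004076 / 0.26 = 0.2979 m/day.
t = 200 / 0.2979 = 671.4 days = 1.84 years.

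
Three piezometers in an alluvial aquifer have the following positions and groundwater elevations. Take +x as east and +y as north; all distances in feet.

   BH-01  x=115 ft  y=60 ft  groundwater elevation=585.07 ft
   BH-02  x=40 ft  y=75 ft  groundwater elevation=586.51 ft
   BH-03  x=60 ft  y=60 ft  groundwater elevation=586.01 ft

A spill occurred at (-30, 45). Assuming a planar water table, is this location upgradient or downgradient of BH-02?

upgradient

Differences from BH-01: to BH-02 (Δx, Δy, Δh) = (-75, 15, +1.44); to BH-03 = (-55, 0, +0.94).
Solve a·Δx + b·Δy = Δh: det = (-75)·0 − (-55)·15 = 825.
∂h/∂x = [(+1.44)·0 − (+0.94)·15] / 825 = -0.01709
∂h/∂y = [(-75)·(+0.94) − (-55)·(+1.44)] / 825 = +0.01055
Head at (-30, 45) = 585.07 + (-0.01709)·(-145) + (+0.01055)·(-15) = 587.39 ft.
That is higher than the 586.51 ft at BH-02, so the point is upgradient.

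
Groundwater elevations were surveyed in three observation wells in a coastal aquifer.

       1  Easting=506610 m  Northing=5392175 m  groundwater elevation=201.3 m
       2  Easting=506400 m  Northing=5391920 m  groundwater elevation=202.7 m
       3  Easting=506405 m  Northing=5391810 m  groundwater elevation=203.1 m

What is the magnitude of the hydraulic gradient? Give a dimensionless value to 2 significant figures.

Differences from 1: to 2 (Δx, Δy, Δh) = (-210, -255, +1.4); to 3 = (-205, -365, +1.8).
Solve a·Δx + b·Δy = Δh: det = (-210)·(-365) − (-205)·(-255) = 24375.
∂h/∂x = [(+1.4)·(-365) − (+1.8)·(-255)] / 24375 = -0.002133
∂h/∂y = [(-210)·(+1.8) − (-205)·(+1.4)] / 24375 = -0.003733
|∇h| = √(-0.002133² + -0.003733²) = 0.004299

0.0043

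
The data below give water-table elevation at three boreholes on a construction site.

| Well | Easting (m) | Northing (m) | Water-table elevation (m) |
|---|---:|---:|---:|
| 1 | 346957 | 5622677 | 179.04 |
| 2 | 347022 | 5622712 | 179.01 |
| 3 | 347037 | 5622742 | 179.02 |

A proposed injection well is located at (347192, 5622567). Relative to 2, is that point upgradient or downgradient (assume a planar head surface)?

Taking 1 as reference: 2−1 = (65, 35, -0.03); 3−1 = (80, 65, -0.02).
Determinant of the coordinate differences = 65·65 − 80·35 = 1425.
∂h/∂x = [(-0.03)·65 − (-0.02)·35] / 1425 = -0.0008772
∂h/∂y = [65·(-0.02) − 80·(-0.03)] / 1425 = +0.0007719
Head at (347192, 5622567) = 179.04 + (-0.0008772)·(235) + (+0.0007719)·(-110) = 178.75 m.
That is lower than the 179.01 m at 2, so the point is downgradient.

downgradient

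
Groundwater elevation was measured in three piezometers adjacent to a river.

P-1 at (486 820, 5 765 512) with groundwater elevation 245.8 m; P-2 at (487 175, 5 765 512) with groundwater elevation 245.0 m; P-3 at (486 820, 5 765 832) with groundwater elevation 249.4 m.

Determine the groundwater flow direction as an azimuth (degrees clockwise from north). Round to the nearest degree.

169°

∂h/∂x = (245.0 − 245.8) / (487175 − 486820) = -0.002254
∂h/∂y = (249.4 − 245.8) / (5765832 − 5765512) = +0.01125
Flow direction (−∇h) has components (+0.002254 E, -0.01125 N).
Azimuth = atan2(E, N) = atan2(+0.002254, -0.01125) = 168.7° ≈ 169°.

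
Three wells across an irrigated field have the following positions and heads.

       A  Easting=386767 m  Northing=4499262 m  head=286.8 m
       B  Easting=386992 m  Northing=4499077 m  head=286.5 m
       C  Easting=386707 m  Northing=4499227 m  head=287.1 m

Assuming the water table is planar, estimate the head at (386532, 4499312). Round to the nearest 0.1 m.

287.5 m

Taking A as reference: B−A = (225, -185, -0.3); C−A = (-60, -35, +0.3).
Determinant of the coordinate differences = 225·(-35) − (-60)·(-185) = -18975.
∂h/∂x = [(-0.3)·(-35) − (+0.3)·(-185)] / -18975 = -0.003478
∂h/∂y = [225·(+0.3) − (-60)·(-0.3)] / -18975 = -0.002609
h(386532, 4499312) = 286.8 + (-0.003478)·(-235) + (-0.002609)·(50) = 286.8 +0.817 -0.130 = 287.487 m.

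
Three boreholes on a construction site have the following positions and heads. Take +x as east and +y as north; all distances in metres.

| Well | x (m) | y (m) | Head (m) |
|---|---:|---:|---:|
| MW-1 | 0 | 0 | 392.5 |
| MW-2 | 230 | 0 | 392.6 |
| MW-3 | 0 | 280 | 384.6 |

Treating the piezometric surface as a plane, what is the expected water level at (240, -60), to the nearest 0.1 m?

∂h/∂x = (392.6 − 392.5) / (230 − 0) = +0.0004348
∂h/∂y = (384.6 − 392.5) / (280 − 0) = -0.02821
h(240, -60) = 392.5 + (+0.0004348)·(240) + (-0.02821)·(-60) = 392.5 +0.104 +1.693 = 394.297 m.

394.3 m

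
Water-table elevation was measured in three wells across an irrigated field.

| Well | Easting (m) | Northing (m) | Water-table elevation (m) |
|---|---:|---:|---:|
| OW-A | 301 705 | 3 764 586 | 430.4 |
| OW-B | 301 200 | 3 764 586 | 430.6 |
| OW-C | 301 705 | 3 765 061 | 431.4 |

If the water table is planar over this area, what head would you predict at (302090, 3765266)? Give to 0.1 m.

431.7 m

∂h/∂x = (430.6 − 430.4) / (301200 − 301705) = -0.0003960
∂h/∂y = (431.4 − 430.4) / (3765061 − 3764586) = +0.002105
h(302090, 3765266) = 430.4 + (-0.0003960)·(385) + (+0.002105)·(680) = 430.4 -0.152 +1.432 = 431.679 m.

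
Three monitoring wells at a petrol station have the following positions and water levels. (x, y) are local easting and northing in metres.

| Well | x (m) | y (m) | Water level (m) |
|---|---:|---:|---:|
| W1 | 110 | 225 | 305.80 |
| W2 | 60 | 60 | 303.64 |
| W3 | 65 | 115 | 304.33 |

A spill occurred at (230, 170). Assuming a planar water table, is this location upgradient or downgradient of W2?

With h = a·x + b·y + c and W1 as origin, the differences give:
  (-50)·a + (-165)·b = -2.16
  (-45)·a + (-110)·b = -1.47
Eliminate b (×(-110) and ×(-165), subtract): -1925·a = -4.950 → a = ∂h/∂x = +0.002571
Back-substitute: b = ∂h/∂y = +0.01231.
Head at (230, 170) = 305.80 + (+0.002571)·(120) + (+0.01231)·(-55) = 305.43 m.
That is higher than the 303.64 m at W2, so the point is upgradient.

upgradient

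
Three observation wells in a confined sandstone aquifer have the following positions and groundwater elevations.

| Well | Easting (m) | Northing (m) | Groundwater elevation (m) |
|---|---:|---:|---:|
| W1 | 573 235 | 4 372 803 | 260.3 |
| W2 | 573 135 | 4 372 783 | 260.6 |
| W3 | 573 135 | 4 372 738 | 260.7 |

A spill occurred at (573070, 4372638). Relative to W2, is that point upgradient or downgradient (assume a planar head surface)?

upgradient

With h = a·x + b·y + c and W1 as origin, the differences give:
  (-100)·a + (-20)·b = +0.3
  (-100)·a + (-65)·b = +0.4
Eliminate b (×(-65) and ×(-20), subtract): 4500·a = -11.50 → a = ∂h/∂x = -0.002556
Back-substitute: b = ∂h/∂y = -0.002222.
Head at (573070, 4372638) = 260.3 + (-0.002556)·(-165) + (-0.002222)·(-165) = 261.09 m.
That is higher than the 260.6 m at W2, so the point is upgradient.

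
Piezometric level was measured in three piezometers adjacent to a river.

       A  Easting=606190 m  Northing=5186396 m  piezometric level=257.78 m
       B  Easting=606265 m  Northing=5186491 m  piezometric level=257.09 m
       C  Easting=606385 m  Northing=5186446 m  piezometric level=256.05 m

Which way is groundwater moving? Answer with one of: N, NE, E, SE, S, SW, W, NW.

E

With h = a·x + b·y + c and A as origin, the differences give:
  75·a + 95·b = -0.69
  195·a + 50·b = -1.73
Eliminate b (×50 and ×95, subtract): -14775·a = 129.850 → a = ∂h/∂x = -0.008788
Back-substitute: b = ∂h/∂y = -0.0003249.
Flow = −∇h = (+0.008788 east, +0.0003249 north), which points east.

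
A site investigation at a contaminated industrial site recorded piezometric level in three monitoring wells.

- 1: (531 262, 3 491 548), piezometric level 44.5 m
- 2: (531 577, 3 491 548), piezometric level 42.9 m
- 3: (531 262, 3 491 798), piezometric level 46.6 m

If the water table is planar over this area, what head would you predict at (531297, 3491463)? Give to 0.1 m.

43.6 m

∂h/∂x = (42.9 − 44.5) / (531577 − 531262) = -0.005079
∂h/∂y = (46.6 − 44.5) / (3491798 − 3491548) = +0.008400
h(531297, 3491463) = 44.5 + (-0.005079)·(35) + (+0.008400)·(-85) = 44.5 -0.178 -0.714 = 43.608 m.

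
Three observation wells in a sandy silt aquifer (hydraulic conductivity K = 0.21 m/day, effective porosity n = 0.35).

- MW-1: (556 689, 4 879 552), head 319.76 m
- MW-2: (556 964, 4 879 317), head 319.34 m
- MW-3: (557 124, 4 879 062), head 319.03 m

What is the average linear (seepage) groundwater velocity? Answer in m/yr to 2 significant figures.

With h = a·x + b·y + c and MW-1 as origin, the differences give:
  275·a + (-235)·b = -0.42
  435·a + (-490)·b = -0.73
Eliminate b (×(-490) and ×(-235), subtract): -32525·a = 34.250 → a = ∂h/∂x = -0.001053
Back-substitute: b = ∂h/∂y = +0.0005550.
|∇h| = √(-0.001053² + 0.0005550²) = 0.00119
Seepage velocity v = K·i/n = 0.21 × 0.00119 / 0.35 = 0.000714 m/day = 0.2608 m/yr.

0.26 m/yr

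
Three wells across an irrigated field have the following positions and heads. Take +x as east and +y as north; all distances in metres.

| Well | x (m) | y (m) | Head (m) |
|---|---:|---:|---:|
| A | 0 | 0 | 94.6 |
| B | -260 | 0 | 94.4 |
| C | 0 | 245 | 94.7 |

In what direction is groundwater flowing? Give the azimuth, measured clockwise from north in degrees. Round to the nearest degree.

∂h/∂x = (94.4 − 94.6) / (-260 − 0) = +0.0007692
∂h/∂y = (94.7 − 94.6) / (245 − 0) = +0.0004082
Flow direction (−∇h) has components (-0.0007692 E, -0.0004082 N).
Azimuth = atan2(E, N) = atan2(-0.0007692, -0.0004082) = 242.0° ≈ 242°.

242°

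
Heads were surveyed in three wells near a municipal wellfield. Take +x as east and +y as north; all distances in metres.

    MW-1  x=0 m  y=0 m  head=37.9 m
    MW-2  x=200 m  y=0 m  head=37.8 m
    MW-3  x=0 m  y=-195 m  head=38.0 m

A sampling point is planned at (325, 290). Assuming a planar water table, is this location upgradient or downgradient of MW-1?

∂h/∂x = (37.8 − 37.9) / (200 − 0) = -0.0005000
∂h/∂y = (38.0 − 37.9) / (-195 − 0) = -0.0005128
Head at (325, 290) = 37.9 + (-0.0005000)·(325) + (-0.0005128)·(290) = 37.59 m.
That is lower than the 37.9 m at MW-1, so the point is downgradient.

downgradient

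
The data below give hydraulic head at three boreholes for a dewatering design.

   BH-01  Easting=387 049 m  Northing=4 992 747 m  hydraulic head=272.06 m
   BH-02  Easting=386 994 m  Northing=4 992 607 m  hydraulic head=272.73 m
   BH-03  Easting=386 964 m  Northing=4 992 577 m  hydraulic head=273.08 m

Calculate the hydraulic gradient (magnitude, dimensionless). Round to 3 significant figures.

Differences from BH-01: to BH-02 (Δx, Δy, Δh) = (-55, -140, +0.67); to BH-03 = (-85, -170, +1.02).
Solve a·Δx + b·Δy = Δh: det = (-55)·(-170) − (-85)·(-140) = -2550.
∂h/∂x = [(+0.67)·(-170) − (+1.02)·(-140)] / -2550 = -0.01133
∂h/∂y = [(-55)·(+1.02) − (-85)·(+0.67)] / -2550 = -0.0003333
|∇h| = √(-0.01133² + -0.0003333²) = 0.01133

0.0113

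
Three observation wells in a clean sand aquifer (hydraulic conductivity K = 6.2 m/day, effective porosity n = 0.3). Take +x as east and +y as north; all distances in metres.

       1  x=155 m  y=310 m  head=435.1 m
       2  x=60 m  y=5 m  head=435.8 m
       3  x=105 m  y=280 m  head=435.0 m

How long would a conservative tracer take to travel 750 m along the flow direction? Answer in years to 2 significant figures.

18 years

With h = a·x + b·y + c and 1 as origin, the differences give:
  (-95)·a + (-305)·b = +0.7
  (-50)·a + (-30)·b = -0.1
Eliminate b (×(-30) and ×(-305), subtract): -12400·a = -51.50 → a = ∂h/∂x = +0.004153
Back-substitute: b = ∂h/∂y = -0.003589.
|∇h| = √(0.004153² + -0.003589²) = 0.005489
Seepage velocity v = K·i/n = 6.2 × 0.005489 / 0.3 = 0.1134 m/day.
t = 750 / 0.1134 = 6614 days = 18.1 years.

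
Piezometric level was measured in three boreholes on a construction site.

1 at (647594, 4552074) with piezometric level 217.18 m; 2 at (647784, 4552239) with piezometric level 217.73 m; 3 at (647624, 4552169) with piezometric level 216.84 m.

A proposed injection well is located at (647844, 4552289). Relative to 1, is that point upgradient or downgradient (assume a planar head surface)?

Differences from 1: to 2 (Δx, Δy, Δh) = (190, 165, +0.55); to 3 = (30, 95, -0.34).
Determinant of the coordinate differences = 190·95 − 30·165 = 13100.
∂h/∂x = [(+0.55)·95 − (-0.34)·165] / 13100 = +0.008271
∂h/∂y = [190·(-0.34) − 30·(+0.55)] / 13100 = -0.006191
Head at (647844, 4552289) = 217.18 + (+0.008271)·(250) + (-0.006191)·(215) = 217.92 m.
That is higher than the 217.18 m at 1, so the point is upgradient.

upgradient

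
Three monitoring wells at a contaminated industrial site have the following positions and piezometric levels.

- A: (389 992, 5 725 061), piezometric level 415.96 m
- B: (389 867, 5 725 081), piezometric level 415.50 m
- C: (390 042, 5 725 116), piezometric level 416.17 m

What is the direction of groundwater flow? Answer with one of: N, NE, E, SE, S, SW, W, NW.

With h = a·x + b·y + c and A as origin, the differences give:
  (-125)·a + 20·b = -0.46
  50·a + 55·b = +0.21
Eliminate b (×55 and ×20, subtract): -7875·a = -29.500 → a = ∂h/∂x = +0.003746
Back-substitute: b = ∂h/∂y = +0.0004127.
Flow = −∇h = (-0.003746 east, -0.0004127 north), which points west.

W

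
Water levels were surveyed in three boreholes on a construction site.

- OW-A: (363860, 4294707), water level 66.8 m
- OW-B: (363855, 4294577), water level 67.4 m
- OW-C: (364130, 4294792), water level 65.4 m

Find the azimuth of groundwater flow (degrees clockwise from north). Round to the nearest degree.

040°

Differences from OW-A: to OW-B (Δx, Δy, Δh) = (-5, -130, +0.6); to OW-C = (270, 85, -1.4).
Solve a·Δx + b·Δy = Δh: det = (-5)·85 − 270·(-130) = 34675.
∂h/∂x = [(+0.6)·85 − (-1.4)·(-130)] / 34675 = -0.003778
∂h/∂y = [(-5)·(-1.4) − 270·(+0.6)] / 34675 = -0.004470
Flow direction (−∇h) has components (+0.003778 E, +0.004470 N).
Azimuth = atan2(E, N) = atan2(+0.003778, +0.004470) = 40.2° ≈ 040°.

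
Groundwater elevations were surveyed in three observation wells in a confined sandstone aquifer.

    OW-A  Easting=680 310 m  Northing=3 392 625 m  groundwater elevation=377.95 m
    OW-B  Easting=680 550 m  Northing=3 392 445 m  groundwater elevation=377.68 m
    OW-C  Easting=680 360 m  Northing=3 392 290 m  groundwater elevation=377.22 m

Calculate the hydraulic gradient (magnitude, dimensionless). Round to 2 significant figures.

Taking OW-A as reference: OW-B−OW-A = (240, -180, -0.27); OW-C−OW-A = (50, -335, -0.73).
Solve a·Δx + b·Δy = Δh: det = 240·(-335) − 50·(-180) = -71400.
∂h/∂x = [(-0.27)·(-335) − (-0.73)·(-180)] / -71400 = +0.0005735
∂h/∂y = [240·(-0.73) − 50·(-0.27)] / -71400 = +0.002265
|∇h| = √(0.0005735² + 0.002265²) = 0.002336

0.0023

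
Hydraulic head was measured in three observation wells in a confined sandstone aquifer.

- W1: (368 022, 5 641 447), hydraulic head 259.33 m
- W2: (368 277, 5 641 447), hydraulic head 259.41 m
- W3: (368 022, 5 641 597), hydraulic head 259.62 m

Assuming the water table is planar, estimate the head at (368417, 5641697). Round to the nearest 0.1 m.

∂h/∂x = (259.41 − 259.33) / (368277 − 368022) = +0.0003137
∂h/∂y = (259.62 − 259.33) / (5641597 − 5641447) = +0.001933
h(368417, 5641697) = 259.33 + (+0.0003137)·(395) + (+0.001933)·(250) = 259.33 +0.124 +0.483 = 259.937 m.

259.9 m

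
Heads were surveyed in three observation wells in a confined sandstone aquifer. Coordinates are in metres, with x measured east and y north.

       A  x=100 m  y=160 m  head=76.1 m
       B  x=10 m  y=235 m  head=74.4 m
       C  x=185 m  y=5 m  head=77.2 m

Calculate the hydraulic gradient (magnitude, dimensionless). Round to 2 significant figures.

With h = a·x + b·y + c and A as origin, the differences give:
  (-90)·a + 75·b = -1.7
  85·a + (-155)·b = +1.1
Eliminate b (×(-155) and ×75, subtract): 7575·a = 181.00 → a = ∂h/∂x = +0.02389
Back-substitute: b = ∂h/∂y = +0.006007.
|∇h| = √(0.02389² + 0.006007²) = 0.02463

0.025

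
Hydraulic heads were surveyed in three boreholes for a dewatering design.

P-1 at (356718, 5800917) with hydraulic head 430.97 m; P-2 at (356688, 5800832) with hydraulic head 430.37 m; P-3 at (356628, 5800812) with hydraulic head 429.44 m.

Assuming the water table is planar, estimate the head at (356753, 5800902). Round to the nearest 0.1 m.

With h = a·x + b·y + c and P-1 as origin, the differences give:
  (-30)·a + (-85)·b = -0.60
  (-90)·a + (-105)·b = -1.53
Eliminate b (×(-105) and ×(-85), subtract): -4500·a = -67.050 → a = ∂h/∂x = +0.01490
Back-substitute: b = ∂h/∂y = +0.001800.
h(356753, 5800902) = 430.97 + (+0.01490)·(35) + (+0.001800)·(-15) = 430.97 +0.522 -0.027 = 431.465 m.

431.5 m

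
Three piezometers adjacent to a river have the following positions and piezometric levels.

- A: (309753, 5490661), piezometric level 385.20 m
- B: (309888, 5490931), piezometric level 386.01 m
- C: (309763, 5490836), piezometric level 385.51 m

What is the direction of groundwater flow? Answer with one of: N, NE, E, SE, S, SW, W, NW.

SW

With h = a·x + b·y + c and A as origin, the differences give:
  135·a + 270·b = +0.81
  10·a + 175·b = +0.31
Eliminate b (×175 and ×270, subtract): 20925·a = 58.050 → a = ∂h/∂x = +0.002774
Back-substitute: b = ∂h/∂y = +0.001613.
Flow = −∇h = (-0.002774 east, -0.001613 north), which points southwest.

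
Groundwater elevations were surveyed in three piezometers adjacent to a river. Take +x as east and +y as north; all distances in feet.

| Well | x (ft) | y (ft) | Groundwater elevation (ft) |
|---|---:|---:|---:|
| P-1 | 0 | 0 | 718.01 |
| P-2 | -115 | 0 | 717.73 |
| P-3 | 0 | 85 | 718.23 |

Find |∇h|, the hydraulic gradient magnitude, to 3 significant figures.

0.00355

∂h/∂x = (717.73 − 718.01) / (-115 − 0) = +0.002435
∂h/∂y = (718.23 − 718.01) / (85 − 0) = +0.002588
|∇h| = √(0.002435² + 0.002588²) = 0.003553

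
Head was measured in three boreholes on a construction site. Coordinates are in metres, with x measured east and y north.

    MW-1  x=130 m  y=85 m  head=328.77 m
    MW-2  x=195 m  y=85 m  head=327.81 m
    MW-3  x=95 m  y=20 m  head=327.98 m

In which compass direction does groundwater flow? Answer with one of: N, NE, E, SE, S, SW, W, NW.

SE

Taking MW-1 as reference: MW-2−MW-1 = (65, 0, -0.96); MW-3−MW-1 = (-35, -65, -0.79).
Solve a·Δx + b·Δy = Δh: det = 65·(-65) − (-35)·0 = -4225.
∂h/∂x = [(-0.96)·(-65) − (-0.79)·0] / -4225 = -0.01477
∂h/∂y = [65·(-0.79) − (-35)·(-0.96)] / -4225 = +0.02011
Flow = −∇h = (+0.01477 east, -0.02011 north), which points southeast.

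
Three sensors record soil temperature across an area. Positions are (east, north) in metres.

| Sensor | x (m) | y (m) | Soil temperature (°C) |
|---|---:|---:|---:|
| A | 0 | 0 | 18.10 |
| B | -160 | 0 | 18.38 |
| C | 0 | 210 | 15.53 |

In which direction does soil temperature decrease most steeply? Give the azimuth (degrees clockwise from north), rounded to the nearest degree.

008°

∂T/∂x = (18.38 − 18.10) / (-160 − 0) = -0.001750
∂T/∂y = (15.53 − 18.10) / (210 − 0) = -0.01224
Steepest decrease is along −∇f: components (+0.001750 E, +0.01224 N).
Azimuth = atan2(+0.001750, +0.01224) = 8.1° ≈ 008°.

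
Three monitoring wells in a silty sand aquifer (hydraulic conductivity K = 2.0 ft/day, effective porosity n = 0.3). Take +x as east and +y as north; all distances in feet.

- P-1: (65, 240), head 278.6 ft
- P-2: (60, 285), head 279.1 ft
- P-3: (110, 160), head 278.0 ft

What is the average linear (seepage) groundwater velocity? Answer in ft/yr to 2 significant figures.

35 ft/yr

With h = a·x + b·y + c and P-1 as origin, the differences give:
  (-5)·a + 45·b = +0.5
  45·a + (-80)·b = -0.6
Eliminate b (×(-80) and ×45, subtract): -1625·a = -13.00 → a = ∂h/∂x = +0.008000
Back-substitute: b = ∂h/∂y = +0.01200.
|∇h| = √(0.008000² + 0.01200²) = 0.01442
Seepage velocity v = K·i/n = 2.0 × 0.01442 / 0.3 = 0.09613 ft/day = 35.11 ft/yr.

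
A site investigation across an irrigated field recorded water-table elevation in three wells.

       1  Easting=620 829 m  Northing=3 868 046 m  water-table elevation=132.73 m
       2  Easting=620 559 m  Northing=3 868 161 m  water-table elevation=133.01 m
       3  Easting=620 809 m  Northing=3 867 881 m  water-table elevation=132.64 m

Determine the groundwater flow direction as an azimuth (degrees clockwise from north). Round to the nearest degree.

130°

With h = a·x + b·y + c and 1 as origin, the differences give:
  (-270)·a + 115·b = +0.28
  (-20)·a + (-165)·b = -0.09
Eliminate b (×(-165) and ×115, subtract): 46850·a = -35.850 → a = ∂h/∂x = -0.0007652
Back-substitute: b = ∂h/∂y = +0.0006382.
Flow direction (−∇h) has components (+0.0007652 E, -0.0006382 N).
Azimuth = atan2(E, N) = atan2(+0.0007652, -0.0006382) = 129.8° ≈ 130°.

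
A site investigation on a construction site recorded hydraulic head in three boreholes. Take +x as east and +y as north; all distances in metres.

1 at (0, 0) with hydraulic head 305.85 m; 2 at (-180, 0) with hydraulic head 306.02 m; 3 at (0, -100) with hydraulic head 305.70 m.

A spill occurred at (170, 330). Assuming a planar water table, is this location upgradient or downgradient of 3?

upgradient

∂h/∂x = (306.02 − 305.85) / (-180 − 0) = -0.0009444
∂h/∂y = (305.70 − 305.85) / (-100 − 0) = +0.001500
Head at (170, 330) = 305.85 + (-0.0009444)·(170) + (+0.001500)·(330) = 306.18 m.
That is higher than the 305.70 m at 3, so the point is upgradient.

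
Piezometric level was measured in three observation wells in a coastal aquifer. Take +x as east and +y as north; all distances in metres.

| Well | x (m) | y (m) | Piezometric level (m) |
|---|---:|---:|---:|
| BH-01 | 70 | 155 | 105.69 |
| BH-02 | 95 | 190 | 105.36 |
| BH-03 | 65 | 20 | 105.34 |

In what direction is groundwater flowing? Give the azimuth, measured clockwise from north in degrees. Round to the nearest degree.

100°

Three-point gradient (reference BH-01): Δ to BH-02 = (25, 35, -0.33), Δ to BH-03 = (-5, -135, -0.35).
∂h/∂x = -0.01775, ∂h/∂y = +0.003250 (det = -3200).
Flow direction (−∇h) has components (+0.01775 E, -0.003250 N).
Azimuth = atan2(E, N) = atan2(+0.01775, -0.003250) = 100.4° ≈ 100°.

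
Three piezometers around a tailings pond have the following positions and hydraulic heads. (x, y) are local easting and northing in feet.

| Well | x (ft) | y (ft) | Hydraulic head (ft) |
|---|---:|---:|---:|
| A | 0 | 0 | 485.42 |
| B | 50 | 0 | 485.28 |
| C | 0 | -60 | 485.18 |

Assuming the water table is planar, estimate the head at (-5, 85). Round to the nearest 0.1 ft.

485.8 ft

∂h/∂x = (485.28 − 485.42) / (50 − 0) = -0.002800
∂h/∂y = (485.18 − 485.42) / (-60 − 0) = +0.004000
h(-5, 85) = 485.42 + (-0.002800)·(-5) + (+0.004000)·(85) = 485.42 +0.014 +0.340 = 485.774 ft.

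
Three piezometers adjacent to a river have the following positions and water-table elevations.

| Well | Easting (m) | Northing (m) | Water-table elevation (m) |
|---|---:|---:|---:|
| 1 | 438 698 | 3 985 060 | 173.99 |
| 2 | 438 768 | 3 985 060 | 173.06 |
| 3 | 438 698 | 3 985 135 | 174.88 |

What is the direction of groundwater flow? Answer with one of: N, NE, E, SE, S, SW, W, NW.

SE

∂h/∂x = (173.06 − 173.99) / (438768 − 438698) = -0.01329
∂h/∂y = (174.88 − 173.99) / (3985135 − 3985060) = +0.01187
Flow = −∇h = (+0.01329 east, -0.01187 north), which points southeast.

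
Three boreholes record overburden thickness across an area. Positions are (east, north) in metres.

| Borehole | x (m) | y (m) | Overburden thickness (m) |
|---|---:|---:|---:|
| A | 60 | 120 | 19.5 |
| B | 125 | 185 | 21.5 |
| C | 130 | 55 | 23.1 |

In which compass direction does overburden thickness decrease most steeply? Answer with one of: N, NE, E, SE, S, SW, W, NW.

With d = a·x + b·y + c and A as origin, the differences give:
  65·a + 65·b = +2.0
  70·a + (-65)·b = +3.6
Eliminate b (×(-65) and ×65, subtract): -8775·a = -364.00 → a = ∂d/∂x = +0.04148
Back-substitute: b = ∂d/∂y = -0.01071.
Steepest decrease is along −∇f = (-0.04148 E, +0.01071 N) → west.

W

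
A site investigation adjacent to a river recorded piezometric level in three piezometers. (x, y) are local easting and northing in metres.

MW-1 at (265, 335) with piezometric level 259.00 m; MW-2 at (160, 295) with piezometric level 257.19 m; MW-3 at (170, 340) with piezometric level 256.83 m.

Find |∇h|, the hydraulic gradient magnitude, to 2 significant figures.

With h = a·x + b·y + c and MW-1 as origin, the differences give:
  (-105)·a + (-40)·b = -1.81
  (-95)·a + 5·b = -2.17
Eliminate b (×5 and ×(-40), subtract): -4325·a = -95.850 → a = ∂h/∂x = +0.02216
Back-substitute: b = ∂h/∂y = -0.01292.
|∇h| = √(0.02216² + -0.01292²) = 0.02565

0.026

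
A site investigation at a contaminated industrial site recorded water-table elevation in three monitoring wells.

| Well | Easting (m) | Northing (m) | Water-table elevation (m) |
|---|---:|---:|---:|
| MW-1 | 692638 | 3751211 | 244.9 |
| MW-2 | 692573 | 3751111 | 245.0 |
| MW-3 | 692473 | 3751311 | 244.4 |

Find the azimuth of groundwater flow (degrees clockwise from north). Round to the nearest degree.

Taking MW-1 as reference: MW-2−MW-1 = (-65, -100, +0.1); MW-3−MW-1 = (-165, 100, -0.5).
Determinant of the coordinate differences = (-65)·100 − (-165)·(-100) = -23000.
∂h/∂x = [(+0.1)·100 − (-0.5)·(-100)] / -23000 = +0.001739
∂h/∂y = [(-65)·(-0.5) − (-165)·(+0.1)] / -23000 = -0.002130
Flow direction (−∇h) has components (-0.001739 E, +0.002130 N).
Azimuth = atan2(E, N) = atan2(-0.001739, +0.002130) = 320.8° ≈ 321°.

321°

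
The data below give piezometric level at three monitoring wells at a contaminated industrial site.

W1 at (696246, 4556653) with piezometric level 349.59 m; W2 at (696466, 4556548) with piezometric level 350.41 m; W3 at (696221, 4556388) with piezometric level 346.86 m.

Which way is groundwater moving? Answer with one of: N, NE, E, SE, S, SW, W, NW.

SW

Taking W1 as reference: W2−W1 = (220, -105, +0.82); W3−W1 = (-25, -265, -2.73).
Solve a·Δx + b·Δy = Δh: det = 220·(-265) − (-25)·(-105) = -60925.
∂h/∂x = [(+0.82)·(-265) − (-2.73)·(-105)] / -60925 = +0.008272
∂h/∂y = [220·(-2.73) − (-25)·(+0.82)] / -60925 = +0.009522
Flow = −∇h = (-0.008272 east, -0.009522 north), which points southwest.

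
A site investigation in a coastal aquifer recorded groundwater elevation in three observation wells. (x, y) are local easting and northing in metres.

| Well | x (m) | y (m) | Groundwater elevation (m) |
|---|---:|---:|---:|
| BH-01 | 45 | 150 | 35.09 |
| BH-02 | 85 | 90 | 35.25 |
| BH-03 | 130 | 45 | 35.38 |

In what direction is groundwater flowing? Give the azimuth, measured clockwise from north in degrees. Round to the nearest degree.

Taking BH-01 as reference: BH-02−BH-01 = (40, -60, +0.16); BH-03−BH-01 = (85, -105, +0.29).
Solve a·Δx + b·Δy = Δh: det = 40·(-105) − 85·(-60) = 900.
∂h/∂x = [(+0.16)·(-105) − (+0.29)·(-60)] / 900 = +0.0006667
∂h/∂y = [40·(+0.29) − 85·(+0.16)] / 900 = -0.002222
Flow direction (−∇h) has components (-0.0006667 E, +0.002222 N).
Azimuth = atan2(E, N) = atan2(-0.0006667, +0.002222) = 343.3° ≈ 343°.

343°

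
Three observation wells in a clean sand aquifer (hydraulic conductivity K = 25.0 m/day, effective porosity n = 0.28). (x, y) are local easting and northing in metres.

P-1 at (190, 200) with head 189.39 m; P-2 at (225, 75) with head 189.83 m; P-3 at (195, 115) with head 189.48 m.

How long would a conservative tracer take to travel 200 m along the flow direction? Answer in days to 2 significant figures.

Differences from P-1: to P-2 (Δx, Δy, Δh) = (35, -125, +0.44); to P-3 = (5, -85, +0.09).
Solve a·Δx + b·Δy = Δh: det = 35·(-85) − 5·(-125) = -2350.
∂h/∂x = [(+0.44)·(-85) − (+0.09)·(-125)] / -2350 = +0.01113
∂h/∂y = [35·(+0.09) − 5·(+0.44)] / -2350 = -0.0004043
|∇h| = √(0.01113² + -0.0004043²) = 0.01114
Seepage velocity v = K·i/n = 25.0 × 0.01114 / 0.28 = 0.9946 m/day.
t = 200 / 0.9946 = 201.1 days.

200 days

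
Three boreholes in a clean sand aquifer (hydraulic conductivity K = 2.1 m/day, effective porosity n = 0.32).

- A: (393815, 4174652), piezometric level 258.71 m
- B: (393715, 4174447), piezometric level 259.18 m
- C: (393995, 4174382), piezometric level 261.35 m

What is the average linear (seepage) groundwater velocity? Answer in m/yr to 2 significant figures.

Differences from A: to B (Δx, Δy, Δh) = (-100, -205, +0.47); to C = (180, -270, +2.64).
Determinant of the coordinate differences = (-100)·(-270) − 180·(-205) = 63900.
∂h/∂x = [(+0.47)·(-270) − (+2.64)·(-205)] / 63900 = +0.006484
∂h/∂y = [(-100)·(+2.64) − 180·(+0.47)] / 63900 = -0.005455
|∇h| = √(0.006484² + -0.005455²) = 0.008473
Seepage velocity v = K·i/n = 2.1 × 0.008473 / 0.32 = 0.0556 m/day = 20.31 m/yr.

20 m/yr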